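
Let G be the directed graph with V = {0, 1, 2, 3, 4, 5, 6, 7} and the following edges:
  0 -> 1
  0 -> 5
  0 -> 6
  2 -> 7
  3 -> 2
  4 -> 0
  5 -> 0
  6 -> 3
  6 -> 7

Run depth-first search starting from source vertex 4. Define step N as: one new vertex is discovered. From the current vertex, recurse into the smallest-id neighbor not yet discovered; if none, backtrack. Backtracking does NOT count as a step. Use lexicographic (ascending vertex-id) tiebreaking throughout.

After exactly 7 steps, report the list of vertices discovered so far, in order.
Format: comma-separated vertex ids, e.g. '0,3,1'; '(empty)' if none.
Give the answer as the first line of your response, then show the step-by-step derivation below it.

4,0,1,5,6,3,2

step 1: discover 4; path=4; order=4
step 2: discover 0; path=4>0; order=4,0
step 3: discover 1; path=4>0>1; order=4,0,1
step 4: discover 5; path=4>0>5; order=4,0,1,5
step 5: discover 6; path=4>0>6; order=4,0,1,5,6
step 6: discover 3; path=4>0>6>3; order=4,0,1,5,6,3
step 7: discover 2; path=4>0>6>3>2; order=4,0,1,5,6,3,2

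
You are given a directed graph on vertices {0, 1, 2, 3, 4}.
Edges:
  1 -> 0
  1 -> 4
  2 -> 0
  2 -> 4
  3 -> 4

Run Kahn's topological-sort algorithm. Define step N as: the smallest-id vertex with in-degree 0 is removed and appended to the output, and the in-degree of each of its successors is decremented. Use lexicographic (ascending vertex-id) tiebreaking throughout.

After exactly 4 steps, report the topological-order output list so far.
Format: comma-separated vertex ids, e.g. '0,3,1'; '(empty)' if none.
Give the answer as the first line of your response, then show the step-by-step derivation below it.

1,2,0,3

step 1: output 1; order=[1]; indeg=(1,0,0,0,2)
step 2: output 2; order=[1,2]; indeg=(0,0,0,0,1)
step 3: output 0; order=[1,2,0]; indeg=(0,0,0,0,1)
step 4: output 3; order=[1,2,0,3]; indeg=(0,0,0,0,0)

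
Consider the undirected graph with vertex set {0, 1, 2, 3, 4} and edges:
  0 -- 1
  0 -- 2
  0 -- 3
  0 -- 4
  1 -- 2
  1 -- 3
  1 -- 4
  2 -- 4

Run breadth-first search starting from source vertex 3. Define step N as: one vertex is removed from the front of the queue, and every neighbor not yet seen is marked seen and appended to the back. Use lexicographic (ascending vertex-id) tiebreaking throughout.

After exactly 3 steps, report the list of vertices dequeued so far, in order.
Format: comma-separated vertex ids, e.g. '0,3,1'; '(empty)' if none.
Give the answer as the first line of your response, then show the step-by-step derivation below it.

3,0,1

step 1: dequeue 3; queue=[0,1]; order=3
step 2: dequeue 0; queue=[1,2,4]; order=3,0
step 3: dequeue 1; queue=[2,4]; order=3,0,1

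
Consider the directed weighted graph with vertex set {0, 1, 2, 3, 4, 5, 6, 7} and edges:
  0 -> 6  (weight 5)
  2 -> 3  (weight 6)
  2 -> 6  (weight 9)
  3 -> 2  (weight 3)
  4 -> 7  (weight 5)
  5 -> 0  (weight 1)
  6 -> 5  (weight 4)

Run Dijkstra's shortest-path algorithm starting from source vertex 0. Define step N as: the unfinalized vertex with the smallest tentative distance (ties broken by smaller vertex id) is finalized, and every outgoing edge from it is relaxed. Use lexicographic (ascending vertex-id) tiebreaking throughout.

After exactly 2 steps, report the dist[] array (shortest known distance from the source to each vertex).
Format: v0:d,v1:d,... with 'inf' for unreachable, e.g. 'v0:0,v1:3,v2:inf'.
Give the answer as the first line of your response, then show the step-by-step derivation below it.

v0:0,v1:inf,v2:inf,v3:inf,v4:inf,v5:9,v6:5,v7:inf

step 1: dist = v0:0,v1:inf,v2:inf,v3:inf,v4:inf,v5:inf,v6:5,v7:inf
step 2: dist = v0:0,v1:inf,v2:inf,v3:inf,v4:inf,v5:9,v6:5,v7:inf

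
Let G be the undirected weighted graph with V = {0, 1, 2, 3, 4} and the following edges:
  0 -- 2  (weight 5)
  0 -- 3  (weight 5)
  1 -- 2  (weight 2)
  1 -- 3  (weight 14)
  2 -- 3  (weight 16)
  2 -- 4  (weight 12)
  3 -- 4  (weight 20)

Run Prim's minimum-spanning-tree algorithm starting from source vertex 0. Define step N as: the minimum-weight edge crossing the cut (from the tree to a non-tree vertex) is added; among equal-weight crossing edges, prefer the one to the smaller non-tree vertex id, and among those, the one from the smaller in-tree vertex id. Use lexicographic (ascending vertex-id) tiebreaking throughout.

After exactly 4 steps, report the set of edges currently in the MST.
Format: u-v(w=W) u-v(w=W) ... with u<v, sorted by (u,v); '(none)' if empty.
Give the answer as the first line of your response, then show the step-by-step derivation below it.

0-2(w=5) 0-3(w=5) 1-2(w=2) 2-4(w=12)

step 1: add edge 0-2 (w=5); MST = {0-2(w=5)}
step 2: add edge 1-2 (w=2); MST = {0-2(w=5) 1-2(w=2)}
step 3: add edge 0-3 (w=5); MST = {0-2(w=5) 0-3(w=5) 1-2(w=2)}
step 4: add edge 2-4 (w=12); MST = {0-2(w=5) 0-3(w=5) 1-2(w=2) 2-4(w=12)}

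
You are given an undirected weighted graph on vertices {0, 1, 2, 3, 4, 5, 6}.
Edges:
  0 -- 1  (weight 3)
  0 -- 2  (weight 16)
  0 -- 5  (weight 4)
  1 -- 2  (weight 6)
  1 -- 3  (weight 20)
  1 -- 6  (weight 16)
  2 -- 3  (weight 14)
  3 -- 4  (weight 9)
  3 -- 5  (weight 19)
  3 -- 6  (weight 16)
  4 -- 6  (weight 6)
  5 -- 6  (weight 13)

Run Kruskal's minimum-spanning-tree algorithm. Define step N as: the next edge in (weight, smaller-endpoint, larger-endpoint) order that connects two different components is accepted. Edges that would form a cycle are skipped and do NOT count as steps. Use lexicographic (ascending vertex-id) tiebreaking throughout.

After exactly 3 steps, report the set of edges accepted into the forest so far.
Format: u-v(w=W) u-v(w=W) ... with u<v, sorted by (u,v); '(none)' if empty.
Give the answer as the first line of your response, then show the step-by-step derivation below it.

0-1(w=3) 0-5(w=4) 1-2(w=6)

step 1: add edge 0-1 (w=3); MST = {0-1(w=3)}
step 2: add edge 0-5 (w=4); MST = {0-1(w=3) 0-5(w=4)}
step 3: add edge 1-2 (w=6); MST = {0-1(w=3) 0-5(w=4) 1-2(w=6)}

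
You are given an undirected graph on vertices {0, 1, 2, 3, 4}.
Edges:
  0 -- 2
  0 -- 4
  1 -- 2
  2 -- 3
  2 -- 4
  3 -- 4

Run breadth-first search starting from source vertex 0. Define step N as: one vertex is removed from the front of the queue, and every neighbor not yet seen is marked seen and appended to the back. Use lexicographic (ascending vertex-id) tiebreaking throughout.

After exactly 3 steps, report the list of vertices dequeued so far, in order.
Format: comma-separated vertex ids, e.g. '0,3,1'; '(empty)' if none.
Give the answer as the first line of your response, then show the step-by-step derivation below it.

0,2,4

step 1: dequeue 0; queue=[2,4]; order=0
step 2: dequeue 2; queue=[4,1,3]; order=0,2
step 3: dequeue 4; queue=[1,3]; order=0,2,4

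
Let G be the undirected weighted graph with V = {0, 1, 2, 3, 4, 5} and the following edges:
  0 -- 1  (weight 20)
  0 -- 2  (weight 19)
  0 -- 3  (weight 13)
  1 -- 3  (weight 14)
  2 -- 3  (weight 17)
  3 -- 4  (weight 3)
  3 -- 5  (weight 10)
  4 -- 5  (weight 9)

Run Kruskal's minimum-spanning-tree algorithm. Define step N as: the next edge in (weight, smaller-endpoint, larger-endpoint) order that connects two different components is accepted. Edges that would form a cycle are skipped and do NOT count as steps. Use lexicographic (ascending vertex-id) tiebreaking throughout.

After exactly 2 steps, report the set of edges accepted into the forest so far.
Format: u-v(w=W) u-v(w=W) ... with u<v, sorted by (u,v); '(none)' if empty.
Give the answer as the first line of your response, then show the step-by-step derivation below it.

3-4(w=3) 4-5(w=9)

step 1: add edge 3-4 (w=3); MST = {3-4(w=3)}
step 2: add edge 4-5 (w=9); MST = {3-4(w=3) 4-5(w=9)}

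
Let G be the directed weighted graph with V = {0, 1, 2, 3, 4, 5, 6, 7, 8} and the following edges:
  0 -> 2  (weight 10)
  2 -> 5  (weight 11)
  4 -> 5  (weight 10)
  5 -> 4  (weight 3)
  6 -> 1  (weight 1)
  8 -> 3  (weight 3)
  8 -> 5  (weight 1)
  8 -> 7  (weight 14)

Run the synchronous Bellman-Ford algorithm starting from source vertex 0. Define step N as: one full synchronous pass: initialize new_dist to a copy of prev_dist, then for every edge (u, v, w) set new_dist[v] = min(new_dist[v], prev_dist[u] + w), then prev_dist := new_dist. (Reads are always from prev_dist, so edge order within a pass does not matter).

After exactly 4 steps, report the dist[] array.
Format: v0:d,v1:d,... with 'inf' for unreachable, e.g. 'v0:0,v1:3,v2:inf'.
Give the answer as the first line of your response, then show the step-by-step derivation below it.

v0:0,v1:inf,v2:10,v3:inf,v4:24,v5:21,v6:inf,v7:inf,v8:inf

step 1: dist = v0:0,v1:inf,v2:10,v3:inf,v4:inf,v5:inf,v6:inf,v7:inf,v8:inf
step 2: dist = v0:0,v1:inf,v2:10,v3:inf,v4:inf,v5:21,v6:inf,v7:inf,v8:inf
step 3: dist = v0:0,v1:inf,v2:10,v3:inf,v4:24,v5:21,v6:inf,v7:inf,v8:inf
step 4: dist = v0:0,v1:inf,v2:10,v3:inf,v4:24,v5:21,v6:inf,v7:inf,v8:inf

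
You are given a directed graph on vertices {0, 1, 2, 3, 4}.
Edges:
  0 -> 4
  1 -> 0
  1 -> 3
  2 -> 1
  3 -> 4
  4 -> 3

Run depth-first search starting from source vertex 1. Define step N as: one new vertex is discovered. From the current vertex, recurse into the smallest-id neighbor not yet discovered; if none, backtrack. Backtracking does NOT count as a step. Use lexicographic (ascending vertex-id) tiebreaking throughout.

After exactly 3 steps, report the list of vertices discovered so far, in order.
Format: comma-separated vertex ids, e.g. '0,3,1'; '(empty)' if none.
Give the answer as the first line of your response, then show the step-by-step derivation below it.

1,0,4

step 1: discover 1; path=1; order=1
step 2: discover 0; path=1>0; order=1,0
step 3: discover 4; path=1>0>4; order=1,0,4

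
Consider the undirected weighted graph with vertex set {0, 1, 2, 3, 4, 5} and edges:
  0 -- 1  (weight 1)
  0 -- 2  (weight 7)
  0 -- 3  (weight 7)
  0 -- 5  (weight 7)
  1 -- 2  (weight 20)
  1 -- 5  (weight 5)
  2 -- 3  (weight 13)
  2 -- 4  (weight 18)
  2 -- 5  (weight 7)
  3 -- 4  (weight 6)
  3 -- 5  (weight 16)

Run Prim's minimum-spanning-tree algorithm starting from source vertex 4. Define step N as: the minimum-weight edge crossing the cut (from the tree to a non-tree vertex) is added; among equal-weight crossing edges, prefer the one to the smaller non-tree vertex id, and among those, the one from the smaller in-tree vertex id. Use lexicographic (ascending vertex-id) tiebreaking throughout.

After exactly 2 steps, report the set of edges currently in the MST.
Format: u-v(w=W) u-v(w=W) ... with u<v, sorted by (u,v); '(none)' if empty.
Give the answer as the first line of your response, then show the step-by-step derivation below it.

0-3(w=7) 3-4(w=6)

step 1: add edge 3-4 (w=6); MST = {3-4(w=6)}
step 2: add edge 0-3 (w=7); MST = {0-3(w=7) 3-4(w=6)}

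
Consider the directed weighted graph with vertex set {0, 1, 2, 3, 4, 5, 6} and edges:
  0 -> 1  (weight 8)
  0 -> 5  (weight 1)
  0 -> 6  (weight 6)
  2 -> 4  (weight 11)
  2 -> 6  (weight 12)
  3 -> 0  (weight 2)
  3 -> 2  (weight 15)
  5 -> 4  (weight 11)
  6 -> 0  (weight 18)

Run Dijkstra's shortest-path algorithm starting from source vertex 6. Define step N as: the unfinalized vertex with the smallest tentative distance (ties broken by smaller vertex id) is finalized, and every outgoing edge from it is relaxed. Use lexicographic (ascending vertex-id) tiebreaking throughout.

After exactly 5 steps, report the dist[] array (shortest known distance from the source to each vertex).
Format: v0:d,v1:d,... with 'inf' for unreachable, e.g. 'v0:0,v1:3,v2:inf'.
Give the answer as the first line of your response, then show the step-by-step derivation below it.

v0:18,v1:26,v2:inf,v3:inf,v4:30,v5:19,v6:0

step 1: dist = v0:18,v1:inf,v2:inf,v3:inf,v4:inf,v5:inf,v6:0
step 2: dist = v0:18,v1:26,v2:inf,v3:inf,v4:inf,v5:19,v6:0
step 3: dist = v0:18,v1:26,v2:inf,v3:inf,v4:30,v5:19,v6:0
step 4: dist = v0:18,v1:26,v2:inf,v3:inf,v4:30,v5:19,v6:0
step 5: dist = v0:18,v1:26,v2:inf,v3:inf,v4:30,v5:19,v6:0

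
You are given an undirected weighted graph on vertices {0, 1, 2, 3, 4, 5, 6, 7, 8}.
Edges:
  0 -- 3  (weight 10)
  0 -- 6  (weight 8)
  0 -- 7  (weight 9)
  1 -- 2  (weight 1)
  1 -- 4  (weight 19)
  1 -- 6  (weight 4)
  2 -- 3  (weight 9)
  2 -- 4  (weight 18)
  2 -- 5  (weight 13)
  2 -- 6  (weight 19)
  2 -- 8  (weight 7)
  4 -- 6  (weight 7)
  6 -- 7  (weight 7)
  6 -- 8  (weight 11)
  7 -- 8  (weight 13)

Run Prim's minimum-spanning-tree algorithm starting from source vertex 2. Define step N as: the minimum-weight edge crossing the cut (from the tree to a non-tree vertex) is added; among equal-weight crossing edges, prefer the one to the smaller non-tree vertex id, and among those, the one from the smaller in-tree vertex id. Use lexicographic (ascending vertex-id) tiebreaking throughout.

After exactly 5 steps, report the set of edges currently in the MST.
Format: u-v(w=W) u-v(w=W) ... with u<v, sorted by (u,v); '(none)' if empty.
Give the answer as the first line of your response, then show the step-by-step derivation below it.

1-2(w=1) 1-6(w=4) 2-8(w=7) 4-6(w=7) 6-7(w=7)

step 1: add edge 1-2 (w=1); MST = {1-2(w=1)}
step 2: add edge 1-6 (w=4); MST = {1-2(w=1) 1-6(w=4)}
step 3: add edge 4-6 (w=7); MST = {1-2(w=1) 1-6(w=4) 4-6(w=7)}
step 4: add edge 6-7 (w=7); MST = {1-2(w=1) 1-6(w=4) 4-6(w=7) 6-7(w=7)}
step 5: add edge 2-8 (w=7); MST = {1-2(w=1) 1-6(w=4) 2-8(w=7) 4-6(w=7) 6-7(w=7)}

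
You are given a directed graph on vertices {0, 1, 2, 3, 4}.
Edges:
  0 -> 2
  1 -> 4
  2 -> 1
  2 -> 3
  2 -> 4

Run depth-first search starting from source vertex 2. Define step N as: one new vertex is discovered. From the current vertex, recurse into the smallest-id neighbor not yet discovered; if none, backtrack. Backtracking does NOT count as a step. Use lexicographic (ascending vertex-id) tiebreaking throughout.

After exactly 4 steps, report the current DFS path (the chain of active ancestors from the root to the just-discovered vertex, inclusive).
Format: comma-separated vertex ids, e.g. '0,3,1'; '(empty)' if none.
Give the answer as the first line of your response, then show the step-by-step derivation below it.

2,3

step 1: discover 2; path=2; order=2
step 2: discover 1; path=2>1; order=2,1
step 3: discover 4; path=2>1>4; order=2,1,4
step 4: discover 3; path=2>3; order=2,1,4,3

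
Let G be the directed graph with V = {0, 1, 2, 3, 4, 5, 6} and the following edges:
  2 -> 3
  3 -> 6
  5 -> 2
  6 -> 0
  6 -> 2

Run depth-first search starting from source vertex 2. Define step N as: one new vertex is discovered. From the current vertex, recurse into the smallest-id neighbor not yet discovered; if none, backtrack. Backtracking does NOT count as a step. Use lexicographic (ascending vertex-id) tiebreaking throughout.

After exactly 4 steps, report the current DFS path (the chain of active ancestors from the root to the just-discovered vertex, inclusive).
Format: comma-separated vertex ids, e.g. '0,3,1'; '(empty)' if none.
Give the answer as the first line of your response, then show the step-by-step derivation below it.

2,3,6,0

step 1: discover 2; path=2; order=2
step 2: discover 3; path=2>3; order=2,3
step 3: discover 6; path=2>3>6; order=2,3,6
step 4: discover 0; path=2>3>6>0; order=2,3,6,0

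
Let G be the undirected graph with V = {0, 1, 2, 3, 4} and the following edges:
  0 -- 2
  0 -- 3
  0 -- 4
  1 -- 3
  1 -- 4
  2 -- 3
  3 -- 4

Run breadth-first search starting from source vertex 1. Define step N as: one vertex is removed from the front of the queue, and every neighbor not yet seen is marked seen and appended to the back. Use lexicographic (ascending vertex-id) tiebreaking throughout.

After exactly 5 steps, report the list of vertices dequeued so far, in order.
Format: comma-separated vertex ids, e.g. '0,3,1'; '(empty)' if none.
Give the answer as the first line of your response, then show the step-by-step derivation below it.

1,3,4,0,2

step 1: dequeue 1; queue=[3,4]; order=1
step 2: dequeue 3; queue=[4,0,2]; order=1,3
step 3: dequeue 4; queue=[0,2]; order=1,3,4
step 4: dequeue 0; queue=[2]; order=1,3,4,0
step 5: dequeue 2; queue=[(empty)]; order=1,3,4,0,2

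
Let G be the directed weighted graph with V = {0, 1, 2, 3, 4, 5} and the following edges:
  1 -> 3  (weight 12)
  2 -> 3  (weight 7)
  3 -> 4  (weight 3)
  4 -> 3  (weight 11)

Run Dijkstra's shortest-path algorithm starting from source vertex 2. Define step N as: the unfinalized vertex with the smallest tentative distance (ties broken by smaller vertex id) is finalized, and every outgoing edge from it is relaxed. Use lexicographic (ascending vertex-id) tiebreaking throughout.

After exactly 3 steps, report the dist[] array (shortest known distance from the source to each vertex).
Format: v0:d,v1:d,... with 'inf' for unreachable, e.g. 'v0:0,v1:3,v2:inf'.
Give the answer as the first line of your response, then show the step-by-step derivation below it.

v0:inf,v1:inf,v2:0,v3:7,v4:10,v5:inf

step 1: dist = v0:inf,v1:inf,v2:0,v3:7,v4:inf,v5:inf
step 2: dist = v0:inf,v1:inf,v2:0,v3:7,v4:10,v5:inf
step 3: dist = v0:inf,v1:inf,v2:0,v3:7,v4:10,v5:inf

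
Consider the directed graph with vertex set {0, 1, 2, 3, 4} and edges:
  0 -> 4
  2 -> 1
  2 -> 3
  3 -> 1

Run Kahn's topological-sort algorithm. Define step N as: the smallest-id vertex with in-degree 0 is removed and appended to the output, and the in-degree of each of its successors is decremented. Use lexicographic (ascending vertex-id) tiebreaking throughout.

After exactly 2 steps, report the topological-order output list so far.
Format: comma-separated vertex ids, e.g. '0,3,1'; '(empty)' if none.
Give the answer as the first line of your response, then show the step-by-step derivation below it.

0,2

step 1: output 0; order=[0]; indeg=(0,2,0,1,0)
step 2: output 2; order=[0,2]; indeg=(0,1,0,0,0)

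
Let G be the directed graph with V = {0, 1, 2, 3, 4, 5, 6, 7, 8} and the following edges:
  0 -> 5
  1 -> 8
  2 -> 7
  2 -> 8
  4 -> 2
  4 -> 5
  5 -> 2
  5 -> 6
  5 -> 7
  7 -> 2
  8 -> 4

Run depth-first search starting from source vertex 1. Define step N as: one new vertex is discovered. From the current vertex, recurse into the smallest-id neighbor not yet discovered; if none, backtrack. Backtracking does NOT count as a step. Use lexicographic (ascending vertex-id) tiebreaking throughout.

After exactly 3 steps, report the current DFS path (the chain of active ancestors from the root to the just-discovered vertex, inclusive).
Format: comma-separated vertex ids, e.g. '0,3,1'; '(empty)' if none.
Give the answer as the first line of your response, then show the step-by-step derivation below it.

1,8,4

step 1: discover 1; path=1; order=1
step 2: discover 8; path=1>8; order=1,8
step 3: discover 4; path=1>8>4; order=1,8,4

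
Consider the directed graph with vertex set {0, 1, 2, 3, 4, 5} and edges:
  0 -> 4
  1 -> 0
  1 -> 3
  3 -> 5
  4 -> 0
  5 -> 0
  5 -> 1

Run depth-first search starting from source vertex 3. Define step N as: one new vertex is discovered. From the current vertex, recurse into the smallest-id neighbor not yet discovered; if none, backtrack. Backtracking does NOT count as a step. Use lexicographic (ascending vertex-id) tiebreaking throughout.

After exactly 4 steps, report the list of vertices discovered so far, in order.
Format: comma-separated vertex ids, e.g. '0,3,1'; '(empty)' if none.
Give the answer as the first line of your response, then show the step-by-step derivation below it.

3,5,0,4

step 1: discover 3; path=3; order=3
step 2: discover 5; path=3>5; order=3,5
step 3: discover 0; path=3>5>0; order=3,5,0
step 4: discover 4; path=3>5>0>4; order=3,5,0,4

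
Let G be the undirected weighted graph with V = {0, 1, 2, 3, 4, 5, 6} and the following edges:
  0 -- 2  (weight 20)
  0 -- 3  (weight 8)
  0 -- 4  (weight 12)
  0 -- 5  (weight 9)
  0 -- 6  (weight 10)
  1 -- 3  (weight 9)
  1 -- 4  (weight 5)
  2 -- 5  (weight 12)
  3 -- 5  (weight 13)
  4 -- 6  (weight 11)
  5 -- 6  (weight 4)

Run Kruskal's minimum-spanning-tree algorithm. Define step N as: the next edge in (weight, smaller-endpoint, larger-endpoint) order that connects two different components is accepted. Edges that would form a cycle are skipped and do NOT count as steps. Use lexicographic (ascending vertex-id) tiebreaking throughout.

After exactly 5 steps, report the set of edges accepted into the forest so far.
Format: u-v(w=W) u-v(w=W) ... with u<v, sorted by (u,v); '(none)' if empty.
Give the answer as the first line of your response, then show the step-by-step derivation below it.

0-3(w=8) 0-5(w=9) 1-3(w=9) 1-4(w=5) 5-6(w=4)

step 1: add edge 5-6 (w=4); MST = {5-6(w=4)}
step 2: add edge 1-4 (w=5); MST = {1-4(w=5) 5-6(w=4)}
step 3: add edge 0-3 (w=8); MST = {0-3(w=8) 1-4(w=5) 5-6(w=4)}
step 4: add edge 0-5 (w=9); MST = {0-3(w=8) 0-5(w=9) 1-4(w=5) 5-6(w=4)}
step 5: add edge 1-3 (w=9); MST = {0-3(w=8) 0-5(w=9) 1-3(w=9) 1-4(w=5) 5-6(w=4)}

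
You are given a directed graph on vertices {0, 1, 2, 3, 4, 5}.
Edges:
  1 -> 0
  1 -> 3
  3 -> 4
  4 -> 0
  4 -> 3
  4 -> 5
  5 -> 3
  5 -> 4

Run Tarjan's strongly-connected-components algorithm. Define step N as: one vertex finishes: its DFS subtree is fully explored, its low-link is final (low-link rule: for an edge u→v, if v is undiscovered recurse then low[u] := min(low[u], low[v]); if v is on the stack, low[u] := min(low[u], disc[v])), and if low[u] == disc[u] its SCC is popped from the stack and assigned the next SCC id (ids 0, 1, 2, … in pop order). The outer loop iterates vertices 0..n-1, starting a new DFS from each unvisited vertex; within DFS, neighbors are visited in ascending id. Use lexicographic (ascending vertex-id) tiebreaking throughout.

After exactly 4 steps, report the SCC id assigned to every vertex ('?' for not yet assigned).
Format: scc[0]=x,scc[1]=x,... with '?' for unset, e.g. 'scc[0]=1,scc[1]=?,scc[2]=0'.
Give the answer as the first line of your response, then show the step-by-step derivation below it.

scc[0]=0,scc[1]=?,scc[2]=?,scc[3]=1,scc[4]=1,scc[5]=1

step 1: low=(low[0]=0,low[1]=?,low[2]=?,low[3]=?,low[4]=?,low[5]=?); scc=(scc[0]=0,scc[1]=?,scc[2]=?,scc[3]=?,scc[4]=?,scc[5]=?)
step 2: low=(low[0]=0,low[1]=1,low[2]=?,low[3]=2,low[4]=2,low[5]=2); scc=(scc[0]=0,scc[1]=?,scc[2]=?,scc[3]=?,scc[4]=?,scc[5]=?)
step 3: low=(low[0]=0,low[1]=1,low[2]=?,low[3]=2,low[4]=2,low[5]=2); scc=(scc[0]=0,scc[1]=?,scc[2]=?,scc[3]=?,scc[4]=?,scc[5]=?)
step 4: low=(low[0]=0,low[1]=1,low[2]=?,low[3]=2,low[4]=2,low[5]=2); scc=(scc[0]=0,scc[1]=?,scc[2]=?,scc[3]=1,scc[4]=1,scc[5]=1)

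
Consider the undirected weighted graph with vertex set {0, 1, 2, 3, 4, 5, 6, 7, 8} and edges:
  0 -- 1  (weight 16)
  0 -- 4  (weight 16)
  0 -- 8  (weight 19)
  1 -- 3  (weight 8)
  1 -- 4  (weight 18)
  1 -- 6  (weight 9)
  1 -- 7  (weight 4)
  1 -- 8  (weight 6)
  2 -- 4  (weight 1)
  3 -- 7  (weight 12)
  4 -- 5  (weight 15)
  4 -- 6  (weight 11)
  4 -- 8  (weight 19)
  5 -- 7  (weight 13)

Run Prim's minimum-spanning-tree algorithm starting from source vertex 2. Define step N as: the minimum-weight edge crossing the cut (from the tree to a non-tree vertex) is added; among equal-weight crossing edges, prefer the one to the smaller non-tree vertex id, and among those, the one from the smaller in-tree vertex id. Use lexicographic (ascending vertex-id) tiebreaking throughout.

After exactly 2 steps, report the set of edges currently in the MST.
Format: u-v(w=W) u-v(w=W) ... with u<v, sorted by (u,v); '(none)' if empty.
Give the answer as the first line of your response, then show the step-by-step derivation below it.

2-4(w=1) 4-6(w=11)

step 1: add edge 2-4 (w=1); MST = {2-4(w=1)}
step 2: add edge 4-6 (w=11); MST = {2-4(w=1) 4-6(w=11)}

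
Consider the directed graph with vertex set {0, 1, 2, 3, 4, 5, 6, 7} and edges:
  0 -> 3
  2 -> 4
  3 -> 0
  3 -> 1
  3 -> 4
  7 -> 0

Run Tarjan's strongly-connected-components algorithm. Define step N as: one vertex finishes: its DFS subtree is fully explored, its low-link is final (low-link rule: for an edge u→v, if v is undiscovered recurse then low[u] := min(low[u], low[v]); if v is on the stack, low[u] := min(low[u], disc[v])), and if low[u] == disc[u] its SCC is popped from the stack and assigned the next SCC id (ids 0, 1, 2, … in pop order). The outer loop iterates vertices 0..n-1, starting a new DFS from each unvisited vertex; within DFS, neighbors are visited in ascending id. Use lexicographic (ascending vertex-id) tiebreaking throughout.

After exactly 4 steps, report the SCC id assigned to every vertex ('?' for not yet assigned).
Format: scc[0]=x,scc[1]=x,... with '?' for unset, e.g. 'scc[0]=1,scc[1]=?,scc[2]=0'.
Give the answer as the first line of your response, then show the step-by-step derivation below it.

scc[0]=2,scc[1]=0,scc[2]=?,scc[3]=2,scc[4]=1,scc[5]=?,scc[6]=?,scc[7]=?

step 1: low=(low[0]=0,low[1]=2,low[2]=?,low[3]=0,low[4]=?,low[5]=?,low[6]=?,low[7]=?); scc=(scc[0]=?,scc[1]=0,scc[2]=?,scc[3]=?,scc[4]=?,scc[5]=?,scc[6]=?,scc[7]=?)
step 2: low=(low[0]=0,low[1]=2,low[2]=?,low[3]=0,low[4]=3,low[5]=?,low[6]=?,low[7]=?); scc=(scc[0]=?,scc[1]=0,scc[2]=?,scc[3]=?,scc[4]=1,scc[5]=?,scc[6]=?,scc[7]=?)
step 3: low=(low[0]=0,low[1]=2,low[2]=?,low[3]=0,low[4]=3,low[5]=?,low[6]=?,low[7]=?); scc=(scc[0]=?,scc[1]=0,scc[2]=?,scc[3]=?,scc[4]=1,scc[5]=?,scc[6]=?,scc[7]=?)
step 4: low=(low[0]=0,low[1]=2,low[2]=?,low[3]=0,low[4]=3,low[5]=?,low[6]=?,low[7]=?); scc=(scc[0]=2,scc[1]=0,scc[2]=?,scc[3]=2,scc[4]=1,scc[5]=?,scc[6]=?,scc[7]=?)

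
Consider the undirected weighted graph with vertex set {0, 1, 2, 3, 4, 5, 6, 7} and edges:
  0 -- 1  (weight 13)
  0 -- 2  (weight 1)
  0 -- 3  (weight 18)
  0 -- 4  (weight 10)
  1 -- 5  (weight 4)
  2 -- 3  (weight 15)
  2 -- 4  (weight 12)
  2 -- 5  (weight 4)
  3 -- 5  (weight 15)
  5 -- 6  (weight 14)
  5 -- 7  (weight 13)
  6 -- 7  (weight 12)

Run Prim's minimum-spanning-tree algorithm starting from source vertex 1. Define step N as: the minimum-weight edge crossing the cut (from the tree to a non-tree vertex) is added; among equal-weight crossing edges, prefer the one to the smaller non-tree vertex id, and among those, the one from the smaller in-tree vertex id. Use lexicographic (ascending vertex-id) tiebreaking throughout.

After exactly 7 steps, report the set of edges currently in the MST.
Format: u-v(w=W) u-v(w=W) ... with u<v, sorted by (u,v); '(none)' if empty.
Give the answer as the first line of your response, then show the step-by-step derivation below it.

0-2(w=1) 0-4(w=10) 1-5(w=4) 2-3(w=15) 2-5(w=4) 5-7(w=13) 6-7(w=12)

step 1: add edge 1-5 (w=4); MST = {1-5(w=4)}
step 2: add edge 2-5 (w=4); MST = {1-5(w=4) 2-5(w=4)}
step 3: add edge 0-2 (w=1); MST = {0-2(w=1) 1-5(w=4) 2-5(w=4)}
step 4: add edge 0-4 (w=10); MST = {0-2(w=1) 0-4(w=10) 1-5(w=4) 2-5(w=4)}
step 5: add edge 5-7 (w=13); MST = {0-2(w=1) 0-4(w=10) 1-5(w=4) 2-5(w=4) 5-7(w=13)}
step 6: add edge 6-7 (w=12); MST = {0-2(w=1) 0-4(w=10) 1-5(w=4) 2-5(w=4) 5-7(w=13) 6-7(w=12)}
step 7: add edge 2-3 (w=15); MST = {0-2(w=1) 0-4(w=10) 1-5(w=4) 2-3(w=15) 2-5(w=4) 5-7(w=13) 6-7(w=12)}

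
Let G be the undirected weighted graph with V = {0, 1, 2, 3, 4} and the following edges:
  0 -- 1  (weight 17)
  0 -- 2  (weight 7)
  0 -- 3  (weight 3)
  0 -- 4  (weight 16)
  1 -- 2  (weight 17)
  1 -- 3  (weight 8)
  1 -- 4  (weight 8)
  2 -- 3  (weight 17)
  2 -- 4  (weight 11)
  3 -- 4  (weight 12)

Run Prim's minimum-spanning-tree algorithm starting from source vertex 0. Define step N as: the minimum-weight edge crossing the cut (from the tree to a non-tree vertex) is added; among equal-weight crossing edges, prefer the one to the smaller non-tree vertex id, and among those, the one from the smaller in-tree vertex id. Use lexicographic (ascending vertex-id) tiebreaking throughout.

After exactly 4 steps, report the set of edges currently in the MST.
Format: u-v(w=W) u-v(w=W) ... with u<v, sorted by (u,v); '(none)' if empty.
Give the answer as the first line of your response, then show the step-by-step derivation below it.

0-2(w=7) 0-3(w=3) 1-3(w=8) 1-4(w=8)

step 1: add edge 0-3 (w=3); MST = {0-3(w=3)}
step 2: add edge 0-2 (w=7); MST = {0-2(w=7) 0-3(w=3)}
step 3: add edge 1-3 (w=8); MST = {0-2(w=7) 0-3(w=3) 1-3(w=8)}
step 4: add edge 1-4 (w=8); MST = {0-2(w=7) 0-3(w=3) 1-3(w=8) 1-4(w=8)}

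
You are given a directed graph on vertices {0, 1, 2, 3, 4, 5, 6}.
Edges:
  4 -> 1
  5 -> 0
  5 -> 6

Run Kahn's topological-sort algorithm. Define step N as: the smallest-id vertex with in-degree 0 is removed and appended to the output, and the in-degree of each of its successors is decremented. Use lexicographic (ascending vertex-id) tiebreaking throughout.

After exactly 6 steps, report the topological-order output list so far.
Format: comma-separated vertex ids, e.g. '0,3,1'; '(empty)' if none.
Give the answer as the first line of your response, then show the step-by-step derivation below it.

2,3,4,1,5,0

step 1: output 2; order=[2]; indeg=(1,1,0,0,0,0,1)
step 2: output 3; order=[2,3]; indeg=(1,1,0,0,0,0,1)
step 3: output 4; order=[2,3,4]; indeg=(1,0,0,0,0,0,1)
step 4: output 1; order=[2,3,4,1]; indeg=(1,0,0,0,0,0,1)
step 5: output 5; order=[2,3,4,1,5]; indeg=(0,0,0,0,0,0,0)
step 6: output 0; order=[2,3,4,1,5,0]; indeg=(0,0,0,0,0,0,0)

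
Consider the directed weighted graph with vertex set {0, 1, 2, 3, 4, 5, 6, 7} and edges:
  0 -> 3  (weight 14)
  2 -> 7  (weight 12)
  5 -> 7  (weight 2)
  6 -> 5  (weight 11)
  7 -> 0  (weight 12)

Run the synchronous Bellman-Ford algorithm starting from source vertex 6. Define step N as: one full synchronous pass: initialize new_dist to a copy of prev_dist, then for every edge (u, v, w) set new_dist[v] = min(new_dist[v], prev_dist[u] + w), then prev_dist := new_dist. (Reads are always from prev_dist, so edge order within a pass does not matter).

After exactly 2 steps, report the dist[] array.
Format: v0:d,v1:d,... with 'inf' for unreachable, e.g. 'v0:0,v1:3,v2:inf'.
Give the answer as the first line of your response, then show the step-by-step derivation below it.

v0:inf,v1:inf,v2:inf,v3:inf,v4:inf,v5:11,v6:0,v7:13

step 1: dist = v0:inf,v1:inf,v2:inf,v3:inf,v4:inf,v5:11,v6:0,v7:inf
step 2: dist = v0:inf,v1:inf,v2:inf,v3:inf,v4:inf,v5:11,v6:0,v7:13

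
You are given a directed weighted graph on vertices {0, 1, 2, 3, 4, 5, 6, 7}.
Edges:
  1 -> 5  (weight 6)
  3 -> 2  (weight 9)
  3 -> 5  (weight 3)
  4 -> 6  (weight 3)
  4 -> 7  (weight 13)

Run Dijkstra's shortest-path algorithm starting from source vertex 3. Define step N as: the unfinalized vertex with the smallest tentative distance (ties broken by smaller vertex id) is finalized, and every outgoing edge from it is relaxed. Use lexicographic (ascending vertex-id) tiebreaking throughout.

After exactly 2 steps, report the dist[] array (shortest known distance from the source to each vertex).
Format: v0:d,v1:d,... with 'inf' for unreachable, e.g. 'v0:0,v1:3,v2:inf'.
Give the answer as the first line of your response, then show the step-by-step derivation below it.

v0:inf,v1:inf,v2:9,v3:0,v4:inf,v5:3,v6:inf,v7:inf

step 1: dist = v0:inf,v1:inf,v2:9,v3:0,v4:inf,v5:3,v6:inf,v7:inf
step 2: dist = v0:inf,v1:inf,v2:9,v3:0,v4:inf,v5:3,v6:inf,v7:inf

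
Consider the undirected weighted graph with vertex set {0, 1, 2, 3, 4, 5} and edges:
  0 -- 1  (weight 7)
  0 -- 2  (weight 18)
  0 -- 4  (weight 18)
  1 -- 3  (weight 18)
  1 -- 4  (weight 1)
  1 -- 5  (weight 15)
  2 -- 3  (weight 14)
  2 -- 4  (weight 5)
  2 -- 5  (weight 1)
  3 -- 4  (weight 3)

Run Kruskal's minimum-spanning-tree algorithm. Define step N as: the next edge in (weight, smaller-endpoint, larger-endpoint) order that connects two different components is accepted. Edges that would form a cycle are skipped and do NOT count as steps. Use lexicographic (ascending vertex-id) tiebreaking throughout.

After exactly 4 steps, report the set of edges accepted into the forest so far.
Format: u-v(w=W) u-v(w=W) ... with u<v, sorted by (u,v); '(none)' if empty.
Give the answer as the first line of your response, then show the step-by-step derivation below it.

1-4(w=1) 2-4(w=5) 2-5(w=1) 3-4(w=3)

step 1: add edge 1-4 (w=1); MST = {1-4(w=1)}
step 2: add edge 2-5 (w=1); MST = {1-4(w=1) 2-5(w=1)}
step 3: add edge 3-4 (w=3); MST = {1-4(w=1) 2-5(w=1) 3-4(w=3)}
step 4: add edge 2-4 (w=5); MST = {1-4(w=1) 2-4(w=5) 2-5(w=1) 3-4(w=3)}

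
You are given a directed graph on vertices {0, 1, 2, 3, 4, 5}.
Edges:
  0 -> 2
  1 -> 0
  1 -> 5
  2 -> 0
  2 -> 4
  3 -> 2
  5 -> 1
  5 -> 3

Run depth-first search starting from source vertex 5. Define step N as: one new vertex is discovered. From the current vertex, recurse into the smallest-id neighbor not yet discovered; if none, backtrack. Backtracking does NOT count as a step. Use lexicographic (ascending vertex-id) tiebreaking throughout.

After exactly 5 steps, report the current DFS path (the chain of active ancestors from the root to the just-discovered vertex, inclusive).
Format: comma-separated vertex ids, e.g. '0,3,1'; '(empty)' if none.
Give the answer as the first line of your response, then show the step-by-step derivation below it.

5,1,0,2,4

step 1: discover 5; path=5; order=5
step 2: discover 1; path=5>1; order=5,1
step 3: discover 0; path=5>1>0; order=5,1,0
step 4: discover 2; path=5>1>0>2; order=5,1,0,2
step 5: discover 4; path=5>1>0>2>4; order=5,1,0,2,4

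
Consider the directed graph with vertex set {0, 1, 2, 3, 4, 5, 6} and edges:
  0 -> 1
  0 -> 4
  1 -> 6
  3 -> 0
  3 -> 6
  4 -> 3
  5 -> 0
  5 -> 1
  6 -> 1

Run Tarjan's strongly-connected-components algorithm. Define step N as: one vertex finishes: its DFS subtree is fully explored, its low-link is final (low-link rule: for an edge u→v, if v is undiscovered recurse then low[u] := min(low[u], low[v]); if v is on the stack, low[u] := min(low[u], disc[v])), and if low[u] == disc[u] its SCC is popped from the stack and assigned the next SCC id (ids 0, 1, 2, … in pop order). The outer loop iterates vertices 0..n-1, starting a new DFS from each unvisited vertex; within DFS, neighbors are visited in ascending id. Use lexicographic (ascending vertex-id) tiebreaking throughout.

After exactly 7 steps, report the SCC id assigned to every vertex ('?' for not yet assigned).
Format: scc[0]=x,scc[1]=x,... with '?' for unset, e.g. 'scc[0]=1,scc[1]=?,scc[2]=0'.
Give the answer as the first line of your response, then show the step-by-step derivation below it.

scc[0]=1,scc[1]=0,scc[2]=2,scc[3]=1,scc[4]=1,scc[5]=3,scc[6]=0

step 1: low=(low[0]=0,low[1]=1,low[2]=?,low[3]=?,low[4]=?,low[5]=?,low[6]=1); scc=(scc[0]=?,scc[1]=?,scc[2]=?,scc[3]=?,scc[4]=?,scc[5]=?,scc[6]=?)
step 2: low=(low[0]=0,low[1]=1,low[2]=?,low[3]=?,low[4]=?,low[5]=?,low[6]=1); scc=(scc[0]=?,scc[1]=0,scc[2]=?,scc[3]=?,scc[4]=?,scc[5]=?,scc[6]=0)
step 3: low=(low[0]=0,low[1]=1,low[2]=?,low[3]=0,low[4]=3,low[5]=?,low[6]=1); scc=(scc[0]=?,scc[1]=0,scc[2]=?,scc[3]=?,scc[4]=?,scc[5]=?,scc[6]=0)
step 4: low=(low[0]=0,low[1]=1,low[2]=?,low[3]=0,low[4]=0,low[5]=?,low[6]=1); scc=(scc[0]=?,scc[1]=0,scc[2]=?,scc[3]=?,scc[4]=?,scc[5]=?,scc[6]=0)
step 5: low=(low[0]=0,low[1]=1,low[2]=?,low[3]=0,low[4]=0,low[5]=?,low[6]=1); scc=(scc[0]=1,scc[1]=0,scc[2]=?,scc[3]=1,scc[4]=1,scc[5]=?,scc[6]=0)
step 6: low=(low[0]=0,low[1]=1,low[2]=5,low[3]=0,low[4]=0,low[5]=?,low[6]=1); scc=(scc[0]=1,scc[1]=0,scc[2]=2,scc[3]=1,scc[4]=1,scc[5]=?,scc[6]=0)
step 7: low=(low[0]=0,low[1]=1,low[2]=5,low[3]=0,low[4]=0,low[5]=6,low[6]=1); scc=(scc[0]=1,scc[1]=0,scc[2]=2,scc[3]=1,scc[4]=1,scc[5]=3,scc[6]=0)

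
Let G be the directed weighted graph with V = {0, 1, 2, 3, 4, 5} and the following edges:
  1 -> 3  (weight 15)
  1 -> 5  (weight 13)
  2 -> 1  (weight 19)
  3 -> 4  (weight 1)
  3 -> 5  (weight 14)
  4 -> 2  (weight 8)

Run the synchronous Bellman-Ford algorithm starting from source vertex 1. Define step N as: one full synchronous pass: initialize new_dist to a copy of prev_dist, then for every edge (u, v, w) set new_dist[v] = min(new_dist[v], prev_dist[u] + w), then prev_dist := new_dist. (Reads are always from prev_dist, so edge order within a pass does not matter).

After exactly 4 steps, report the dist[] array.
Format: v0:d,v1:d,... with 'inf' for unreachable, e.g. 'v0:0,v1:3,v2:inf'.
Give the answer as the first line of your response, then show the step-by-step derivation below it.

v0:inf,v1:0,v2:24,v3:15,v4:16,v5:13

step 1: dist = v0:inf,v1:0,v2:inf,v3:15,v4:inf,v5:13
step 2: dist = v0:inf,v1:0,v2:inf,v3:15,v4:16,v5:13
step 3: dist = v0:inf,v1:0,v2:24,v3:15,v4:16,v5:13
step 4: dist = v0:inf,v1:0,v2:24,v3:15,v4:16,v5:13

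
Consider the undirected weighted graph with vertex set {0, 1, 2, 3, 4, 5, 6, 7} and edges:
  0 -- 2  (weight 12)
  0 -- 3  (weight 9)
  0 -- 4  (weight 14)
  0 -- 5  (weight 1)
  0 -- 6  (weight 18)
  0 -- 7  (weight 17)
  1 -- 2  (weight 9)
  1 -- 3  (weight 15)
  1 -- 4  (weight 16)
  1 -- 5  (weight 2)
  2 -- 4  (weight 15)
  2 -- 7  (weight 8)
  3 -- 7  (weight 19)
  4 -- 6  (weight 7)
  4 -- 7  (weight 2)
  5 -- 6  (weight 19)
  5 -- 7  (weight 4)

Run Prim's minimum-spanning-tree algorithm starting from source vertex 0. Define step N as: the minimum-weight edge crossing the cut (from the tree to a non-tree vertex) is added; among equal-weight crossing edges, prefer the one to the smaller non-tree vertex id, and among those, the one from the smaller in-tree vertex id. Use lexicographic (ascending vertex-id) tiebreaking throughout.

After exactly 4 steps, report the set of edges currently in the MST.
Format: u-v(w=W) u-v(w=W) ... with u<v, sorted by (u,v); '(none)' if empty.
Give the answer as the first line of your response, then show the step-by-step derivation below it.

0-5(w=1) 1-5(w=2) 4-7(w=2) 5-7(w=4)

step 1: add edge 0-5 (w=1); MST = {0-5(w=1)}
step 2: add edge 1-5 (w=2); MST = {0-5(w=1) 1-5(w=2)}
step 3: add edge 5-7 (w=4); MST = {0-5(w=1) 1-5(w=2) 5-7(w=4)}
step 4: add edge 4-7 (w=2); MST = {0-5(w=1) 1-5(w=2) 4-7(w=2) 5-7(w=4)}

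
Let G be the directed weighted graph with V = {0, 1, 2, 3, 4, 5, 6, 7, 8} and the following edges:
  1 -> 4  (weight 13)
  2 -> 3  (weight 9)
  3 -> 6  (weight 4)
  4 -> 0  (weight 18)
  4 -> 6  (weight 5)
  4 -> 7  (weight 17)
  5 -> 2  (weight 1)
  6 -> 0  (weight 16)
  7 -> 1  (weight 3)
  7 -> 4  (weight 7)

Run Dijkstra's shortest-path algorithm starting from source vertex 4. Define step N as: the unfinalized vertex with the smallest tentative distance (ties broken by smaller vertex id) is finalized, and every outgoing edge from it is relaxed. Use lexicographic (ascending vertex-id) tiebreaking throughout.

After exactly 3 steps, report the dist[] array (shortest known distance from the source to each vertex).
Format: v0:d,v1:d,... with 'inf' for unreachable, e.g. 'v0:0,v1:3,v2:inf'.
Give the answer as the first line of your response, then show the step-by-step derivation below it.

v0:18,v1:20,v2:inf,v3:inf,v4:0,v5:inf,v6:5,v7:17,v8:inf

step 1: dist = v0:18,v1:inf,v2:inf,v3:inf,v4:0,v5:inf,v6:5,v7:17,v8:inf
step 2: dist = v0:18,v1:inf,v2:inf,v3:inf,v4:0,v5:inf,v6:5,v7:17,v8:inf
step 3: dist = v0:18,v1:20,v2:inf,v3:inf,v4:0,v5:inf,v6:5,v7:17,v8:inf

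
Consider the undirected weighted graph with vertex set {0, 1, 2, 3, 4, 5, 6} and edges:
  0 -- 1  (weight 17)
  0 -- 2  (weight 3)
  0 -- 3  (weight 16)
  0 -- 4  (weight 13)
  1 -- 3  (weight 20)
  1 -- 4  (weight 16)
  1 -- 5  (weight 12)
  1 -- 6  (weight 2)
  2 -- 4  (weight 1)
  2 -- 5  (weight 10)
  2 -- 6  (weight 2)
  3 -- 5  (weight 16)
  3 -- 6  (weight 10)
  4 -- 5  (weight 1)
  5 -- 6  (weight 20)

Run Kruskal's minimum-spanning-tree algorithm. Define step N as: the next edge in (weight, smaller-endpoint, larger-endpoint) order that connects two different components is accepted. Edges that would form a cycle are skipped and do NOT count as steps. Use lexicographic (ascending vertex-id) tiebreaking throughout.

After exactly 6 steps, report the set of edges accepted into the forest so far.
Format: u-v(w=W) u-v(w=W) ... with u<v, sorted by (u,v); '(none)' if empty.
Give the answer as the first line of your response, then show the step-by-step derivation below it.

0-2(w=3) 1-6(w=2) 2-4(w=1) 2-6(w=2) 3-6(w=10) 4-5(w=1)

step 1: add edge 2-4 (w=1); MST = {2-4(w=1)}
step 2: add edge 4-5 (w=1); MST = {2-4(w=1) 4-5(w=1)}
step 3: add edge 1-6 (w=2); MST = {1-6(w=2) 2-4(w=1) 4-5(w=1)}
step 4: add edge 2-6 (w=2); MST = {1-6(w=2) 2-4(w=1) 2-6(w=2) 4-5(w=1)}
step 5: add edge 0-2 (w=3); MST = {0-2(w=3) 1-6(w=2) 2-4(w=1) 2-6(w=2) 4-5(w=1)}
step 6: add edge 3-6 (w=10); MST = {0-2(w=3) 1-6(w=2) 2-4(w=1) 2-6(w=2) 3-6(w=10) 4-5(w=1)}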